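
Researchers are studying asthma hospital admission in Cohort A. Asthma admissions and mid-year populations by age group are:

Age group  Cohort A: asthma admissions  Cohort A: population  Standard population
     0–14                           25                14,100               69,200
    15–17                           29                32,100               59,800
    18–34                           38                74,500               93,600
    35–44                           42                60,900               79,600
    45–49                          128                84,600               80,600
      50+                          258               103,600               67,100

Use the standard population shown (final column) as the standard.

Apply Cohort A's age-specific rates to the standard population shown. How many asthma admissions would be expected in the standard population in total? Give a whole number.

568

Age-specific rates per 10,000 for Cohort A: 17.73, 9.03, 5.10, 6.90, 15.13, 24.90.
Expected asthma admissions = Σ (standard pop × age-specific rate ÷ 10,000)
= 69,200×17.73/10,000 + 59,800×9.03/10,000 + 93,600×5.10/10,000 + 79,600×6.90/10,000 + 80,600×15.13/10,000 + 67,100×24.90/10,000
= 122.70 + 54.02 + 47.74 + 54.90 + 121.95 + 167.10 = 568.41.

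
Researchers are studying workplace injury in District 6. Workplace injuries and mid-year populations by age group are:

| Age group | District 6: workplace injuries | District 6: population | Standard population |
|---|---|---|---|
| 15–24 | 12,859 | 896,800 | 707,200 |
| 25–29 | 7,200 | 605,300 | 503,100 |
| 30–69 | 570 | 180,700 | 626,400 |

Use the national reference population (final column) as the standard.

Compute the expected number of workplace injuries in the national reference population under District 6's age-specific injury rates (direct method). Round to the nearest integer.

Age-specific rates per 10,000 for District 6: 143.39, 118.95, 31.54.
Expected workplace injuries = Σ (standard pop × age-specific rate ÷ 10,000)
= 707,200×143.39/10,000 + 503,100×118.95/10,000 + 626,400×31.54/10,000
= 10140.37 + 5984.34 + 1975.92 = 18100.63.

18101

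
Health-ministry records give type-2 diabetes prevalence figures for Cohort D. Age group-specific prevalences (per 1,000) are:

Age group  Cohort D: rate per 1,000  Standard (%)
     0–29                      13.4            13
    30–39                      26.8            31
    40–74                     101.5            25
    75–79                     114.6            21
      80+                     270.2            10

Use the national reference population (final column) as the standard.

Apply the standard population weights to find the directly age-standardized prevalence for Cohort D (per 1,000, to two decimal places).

Standard weights: 0.13, 0.31, 0.25, 0.21, 0.10.
Standardized rate: 0.1300×13.4 + 0.3100×26.8 + 0.2500×101.5 + 0.2100×114.6 + 0.1000×270.2 = 86.5110 per 1,000.

86.51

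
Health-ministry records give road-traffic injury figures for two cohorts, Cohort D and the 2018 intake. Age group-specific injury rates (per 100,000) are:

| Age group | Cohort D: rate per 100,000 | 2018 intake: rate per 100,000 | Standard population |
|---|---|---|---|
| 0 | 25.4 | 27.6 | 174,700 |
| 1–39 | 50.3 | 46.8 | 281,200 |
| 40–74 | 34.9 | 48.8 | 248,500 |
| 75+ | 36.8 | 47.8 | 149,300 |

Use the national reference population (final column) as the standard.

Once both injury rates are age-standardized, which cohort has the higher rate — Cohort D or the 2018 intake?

Standard total = 853,700; weights = 0.2046, 0.3294, 0.2911, 0.1749.
Cohort D: 0.2046×25.4 + 0.3294×50.3 + 0.2911×34.9 + 0.1749×36.8 = 38.3608 per 100,000.
The 2018 intake: 0.2046×27.6 + 0.3294×46.8 + 0.2911×48.8 + 0.1749×47.8 = 43.6280 per 100,000.

2018 intake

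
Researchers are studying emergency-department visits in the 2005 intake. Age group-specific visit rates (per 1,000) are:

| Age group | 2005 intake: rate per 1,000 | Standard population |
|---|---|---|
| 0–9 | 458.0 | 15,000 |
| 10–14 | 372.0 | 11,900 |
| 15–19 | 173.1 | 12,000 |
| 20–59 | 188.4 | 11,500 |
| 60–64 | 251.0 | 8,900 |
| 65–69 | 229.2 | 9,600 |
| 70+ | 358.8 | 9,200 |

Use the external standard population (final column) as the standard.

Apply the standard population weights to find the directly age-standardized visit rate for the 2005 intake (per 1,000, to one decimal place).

Standard total = 78,100; weights = 0.1921, 0.1524, 0.1536, 0.1472, 0.1140, 0.1229, 0.1178.
Standardized rate: 0.1921×458.0 + 0.1524×372.0 + 0.1536×173.1 + 0.1472×188.4 + 0.1140×251.0 + 0.1229×229.2 + 0.1178×358.8 = 298.0254 per 1,000.

298.0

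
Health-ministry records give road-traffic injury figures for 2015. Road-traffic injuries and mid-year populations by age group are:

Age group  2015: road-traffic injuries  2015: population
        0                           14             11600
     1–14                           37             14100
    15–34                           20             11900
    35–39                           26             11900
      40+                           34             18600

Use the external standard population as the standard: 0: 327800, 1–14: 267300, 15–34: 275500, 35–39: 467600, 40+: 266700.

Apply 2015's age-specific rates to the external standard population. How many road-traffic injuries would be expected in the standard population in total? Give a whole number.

Age-specific rates per 100000 for 2015: 120.69, 262.41, 168.07, 218.49, 182.80.
Expected road-traffic injuries = Σ (standard pop × age-specific rate ÷ 100000)
= 327800×120.69/100000 + 267300×262.41/100000 + 275500×168.07/100000 + 467600×218.49/100000 + 266700×182.80/100000
= 395.62 + 701.43 + 463.03 + 1021.65 + 487.52 = 3069.23.

3069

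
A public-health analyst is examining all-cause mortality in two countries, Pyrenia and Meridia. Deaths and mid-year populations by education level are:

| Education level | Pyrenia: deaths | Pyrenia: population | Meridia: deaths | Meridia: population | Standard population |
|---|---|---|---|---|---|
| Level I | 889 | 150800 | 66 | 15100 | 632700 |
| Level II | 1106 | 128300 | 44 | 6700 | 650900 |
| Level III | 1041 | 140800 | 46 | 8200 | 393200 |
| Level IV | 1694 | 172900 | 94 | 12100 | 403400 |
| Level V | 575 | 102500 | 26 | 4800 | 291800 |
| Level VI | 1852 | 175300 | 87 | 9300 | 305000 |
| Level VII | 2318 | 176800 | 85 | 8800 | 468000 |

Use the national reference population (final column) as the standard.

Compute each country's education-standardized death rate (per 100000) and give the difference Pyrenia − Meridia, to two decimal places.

Education-specific rates per 100000 for Pyrenia: 589.52, 862.04, 739.35, 979.76, 560.98, 1056.47, 1311.09.
For Meridia: 437.09, 656.72, 560.98, 776.86, 541.67, 935.48, 965.91.
Standard total = 3145000; weights = 0.2012, 0.2070, 0.1250, 0.1283, 0.0928, 0.0970, 0.1488.
Pyrenia: 0.2012×589.52 + 0.2070×862.04 + 0.1250×739.35 + 0.1283×979.76 + 0.0928×560.98 + 0.0970×1056.47 + 0.1488×1311.09 = 864.7202 per 100000.
Meridia: 0.2012×437.09 + 0.2070×656.72 + 0.1250×560.98 + 0.1283×776.86 + 0.0928×541.67 + 0.0970×935.48 + 0.1488×965.91 = 678.3428 per 100000.
Difference = 864.7202 − 678.3428 = 186.3773.

186.38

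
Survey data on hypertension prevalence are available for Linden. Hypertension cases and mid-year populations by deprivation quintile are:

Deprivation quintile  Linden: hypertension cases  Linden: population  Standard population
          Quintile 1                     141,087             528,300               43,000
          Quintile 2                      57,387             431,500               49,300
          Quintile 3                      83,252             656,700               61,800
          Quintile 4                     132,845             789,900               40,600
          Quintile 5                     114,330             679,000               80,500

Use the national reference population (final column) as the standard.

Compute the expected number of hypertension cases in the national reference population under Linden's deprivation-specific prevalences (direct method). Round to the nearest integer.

46257

Deprivation-specific rates per 1,000 for Linden: 267.058, 132.994, 126.773, 168.180, 168.380.
Expected hypertension cases = Σ (standard pop × deprivation-specific rate ÷ 1,000)
= 43,000×267.058/1,000 + 49,300×132.994/1,000 + 61,800×126.773/1,000 + 40,600×168.180/1,000 + 80,500×168.380/1,000
= 11483.52 + 6556.61 + 7834.59 + 6828.09 + 13554.59 = 46257.39.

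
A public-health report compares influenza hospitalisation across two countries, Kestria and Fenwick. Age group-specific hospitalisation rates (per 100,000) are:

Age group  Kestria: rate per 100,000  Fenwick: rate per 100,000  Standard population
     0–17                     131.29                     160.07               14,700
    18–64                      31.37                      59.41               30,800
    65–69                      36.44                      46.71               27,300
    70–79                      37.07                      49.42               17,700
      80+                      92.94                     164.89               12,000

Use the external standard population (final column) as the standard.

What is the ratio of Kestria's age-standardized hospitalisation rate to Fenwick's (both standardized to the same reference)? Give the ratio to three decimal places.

Standard total = 102,500; weights = 0.1434, 0.3005, 0.2663, 0.1727, 0.1171.
Kestria: 0.1434×131.29 + 0.3005×31.37 + 0.2663×36.44 + 0.1727×37.07 + 0.1171×92.94 = 55.2428 per 100,000.
Fenwick: 0.1434×160.07 + 0.3005×59.41 + 0.2663×46.71 + 0.1727×49.42 + 0.1171×164.89 = 81.0874 per 100,000.
Ratio = 55.2428 ÷ 81.0874 = 0.68128.

0.681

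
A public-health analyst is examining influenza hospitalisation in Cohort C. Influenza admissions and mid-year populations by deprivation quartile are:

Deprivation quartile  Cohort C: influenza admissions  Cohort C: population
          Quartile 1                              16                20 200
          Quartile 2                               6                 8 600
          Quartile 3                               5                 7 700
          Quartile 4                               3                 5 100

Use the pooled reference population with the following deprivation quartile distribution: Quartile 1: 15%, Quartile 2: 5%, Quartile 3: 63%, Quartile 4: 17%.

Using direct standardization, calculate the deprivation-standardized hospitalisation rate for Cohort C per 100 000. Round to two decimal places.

66.28

Deprivation-specific rates per 100 000 for Cohort C: 79.21, 69.77, 64.94, 58.82.
Standard weights: 0.15, 0.05, 0.63, 0.17.
Standardized rate: 0.1500×79.21 + 0.0500×69.77 + 0.6300×64.94 + 0.1700×58.82 = 66.2787 per 100 000.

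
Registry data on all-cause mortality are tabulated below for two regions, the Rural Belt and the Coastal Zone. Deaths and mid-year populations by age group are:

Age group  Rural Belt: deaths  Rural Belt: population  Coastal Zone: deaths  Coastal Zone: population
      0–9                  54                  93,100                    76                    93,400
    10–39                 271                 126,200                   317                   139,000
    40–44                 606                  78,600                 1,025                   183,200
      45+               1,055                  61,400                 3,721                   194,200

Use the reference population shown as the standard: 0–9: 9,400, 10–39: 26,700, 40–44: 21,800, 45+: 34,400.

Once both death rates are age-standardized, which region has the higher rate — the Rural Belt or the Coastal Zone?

Coastal Zone

Age-specific rates per 100,000 for the Rural Belt: 58.00, 214.74, 770.99, 1718.24.
For the Coastal Zone: 81.37, 228.06, 559.50, 1916.07.
Standard total = 92,300; weights = 0.1018, 0.2893, 0.2362, 0.3727.
The Rural Belt: 0.1018×58.00 + 0.2893×214.74 + 0.2362×770.99 + 0.3727×1718.24 = 890.5077 per 100,000.
The Coastal Zone: 0.1018×81.37 + 0.2893×228.06 + 0.2362×559.50 + 0.3727×1916.07 = 920.5172 per 100,000.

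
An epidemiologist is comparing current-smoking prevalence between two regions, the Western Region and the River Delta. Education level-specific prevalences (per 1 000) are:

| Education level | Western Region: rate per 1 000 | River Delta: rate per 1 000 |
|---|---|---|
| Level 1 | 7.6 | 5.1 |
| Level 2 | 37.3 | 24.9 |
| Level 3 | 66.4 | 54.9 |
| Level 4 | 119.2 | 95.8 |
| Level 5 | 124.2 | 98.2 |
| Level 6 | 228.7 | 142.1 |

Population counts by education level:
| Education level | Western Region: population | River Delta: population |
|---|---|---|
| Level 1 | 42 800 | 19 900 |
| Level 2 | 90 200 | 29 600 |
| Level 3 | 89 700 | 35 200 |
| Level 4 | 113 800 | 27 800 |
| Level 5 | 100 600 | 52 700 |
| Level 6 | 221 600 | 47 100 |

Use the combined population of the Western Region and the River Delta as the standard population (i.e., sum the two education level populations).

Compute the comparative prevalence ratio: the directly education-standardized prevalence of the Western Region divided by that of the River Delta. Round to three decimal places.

1.437

Combined standard total = 871 000; weights = 0.0720, 0.1375, 0.1434, 0.1626, 0.1760, 0.3085.
The Western Region: 0.0720×7.6 + 0.1375×37.3 + 0.1434×66.4 + 0.1626×119.2 + 0.1760×124.2 + 0.3085×228.7 = 126.9905 per 1 000.
The River Delta: 0.0720×5.1 + 0.1375×24.9 + 0.1434×54.9 + 0.1626×95.8 + 0.1760×98.2 + 0.3085×142.1 = 88.3598 per 1 000.
Ratio = 126.9905 ÷ 88.3598 = 1.43720.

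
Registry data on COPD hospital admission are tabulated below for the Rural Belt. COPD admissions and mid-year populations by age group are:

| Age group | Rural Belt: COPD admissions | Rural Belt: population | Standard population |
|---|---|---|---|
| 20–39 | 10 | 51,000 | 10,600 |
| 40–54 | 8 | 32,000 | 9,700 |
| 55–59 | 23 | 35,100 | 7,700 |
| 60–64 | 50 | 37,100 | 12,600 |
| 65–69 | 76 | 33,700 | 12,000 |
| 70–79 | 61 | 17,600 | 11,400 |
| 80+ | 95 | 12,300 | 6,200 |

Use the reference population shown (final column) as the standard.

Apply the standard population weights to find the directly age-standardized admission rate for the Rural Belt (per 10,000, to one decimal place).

Age-specific rates per 10,000 for the Rural Belt: 1.96, 2.50, 6.55, 13.48, 22.55, 34.66, 77.24.
Standard total = 70,200; weights = 0.1510, 0.1382, 0.1097, 0.1795, 0.1709, 0.1624, 0.0883.
Standardized rate: 0.1510×1.96 + 0.1382×2.50 + 0.1097×6.55 + 0.1795×13.48 + 0.1709×22.55 + 0.1624×34.66 + 0.0883×77.24 = 20.0840 per 10,000.

20.1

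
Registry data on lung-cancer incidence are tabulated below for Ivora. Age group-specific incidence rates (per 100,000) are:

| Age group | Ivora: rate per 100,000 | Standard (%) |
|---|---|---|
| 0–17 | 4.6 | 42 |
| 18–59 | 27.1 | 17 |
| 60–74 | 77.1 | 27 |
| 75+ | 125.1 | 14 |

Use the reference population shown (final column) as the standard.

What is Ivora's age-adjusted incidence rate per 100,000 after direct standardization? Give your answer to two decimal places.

Standard weights: 0.42, 0.17, 0.27, 0.14.
Standardized rate: 0.4200×4.6 + 0.1700×27.1 + 0.2700×77.1 + 0.1400×125.1 = 44.8700 per 100,000.

44.87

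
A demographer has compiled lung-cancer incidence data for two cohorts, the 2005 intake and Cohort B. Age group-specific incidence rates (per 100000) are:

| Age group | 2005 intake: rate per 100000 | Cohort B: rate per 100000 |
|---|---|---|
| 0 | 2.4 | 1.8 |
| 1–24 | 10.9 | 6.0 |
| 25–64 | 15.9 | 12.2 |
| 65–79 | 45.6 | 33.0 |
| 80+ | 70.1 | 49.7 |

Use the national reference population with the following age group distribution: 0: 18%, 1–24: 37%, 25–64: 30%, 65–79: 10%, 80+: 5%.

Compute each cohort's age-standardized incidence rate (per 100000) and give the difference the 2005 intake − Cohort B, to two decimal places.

Standard weights: 0.18, 0.37, 0.30, 0.10, 0.05.
The 2005 intake: 0.1800×2.4 + 0.3700×10.9 + 0.3000×15.9 + 0.1000×45.6 + 0.0500×70.1 = 17.3000 per 100000.
Cohort B: 0.1800×1.8 + 0.3700×6.0 + 0.3000×12.2 + 0.1000×33.0 + 0.0500×49.7 = 11.9890 per 100000.
Difference = 17.3000 − 11.9890 = 5.3110.

5.31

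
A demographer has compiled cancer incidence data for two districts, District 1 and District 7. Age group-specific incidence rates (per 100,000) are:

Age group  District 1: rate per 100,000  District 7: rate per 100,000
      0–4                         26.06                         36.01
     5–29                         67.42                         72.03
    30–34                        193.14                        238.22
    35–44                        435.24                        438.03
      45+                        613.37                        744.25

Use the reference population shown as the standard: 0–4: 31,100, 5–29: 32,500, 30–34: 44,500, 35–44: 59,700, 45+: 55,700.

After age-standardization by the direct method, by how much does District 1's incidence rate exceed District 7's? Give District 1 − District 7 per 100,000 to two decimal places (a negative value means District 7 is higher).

-44.39

Standard total = 223,500; weights = 0.1391, 0.1454, 0.1991, 0.2671, 0.2492.
District 1: 0.1391×26.06 + 0.1454×67.42 + 0.1991×193.14 + 0.2671×435.24 + 0.2492×613.37 = 321.0062 per 100,000.
District 7: 0.1391×36.01 + 0.1454×72.03 + 0.1991×238.22 + 0.2671×438.03 + 0.2492×744.25 = 365.3995 per 100,000.
Difference = 321.0062 − 365.3995 = -44.3933.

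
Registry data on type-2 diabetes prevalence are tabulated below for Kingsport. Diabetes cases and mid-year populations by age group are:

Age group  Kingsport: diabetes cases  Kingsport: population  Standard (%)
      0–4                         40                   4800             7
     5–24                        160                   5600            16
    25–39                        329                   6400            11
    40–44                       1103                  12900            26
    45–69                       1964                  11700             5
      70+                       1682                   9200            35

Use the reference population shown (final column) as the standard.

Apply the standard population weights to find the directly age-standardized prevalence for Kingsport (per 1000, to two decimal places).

105.42

Age-specific rates per 1000 for Kingsport: 8.333, 28.571, 51.406, 85.504, 167.863, 182.826.
Standard weights: 0.07, 0.16, 0.11, 0.26, 0.05, 0.35.
Standardized rate: 0.0700×8.333 + 0.1600×28.571 + 0.1100×51.406 + 0.2600×85.504 + 0.0500×167.863 + 0.3500×182.826 = 105.4227 per 1000.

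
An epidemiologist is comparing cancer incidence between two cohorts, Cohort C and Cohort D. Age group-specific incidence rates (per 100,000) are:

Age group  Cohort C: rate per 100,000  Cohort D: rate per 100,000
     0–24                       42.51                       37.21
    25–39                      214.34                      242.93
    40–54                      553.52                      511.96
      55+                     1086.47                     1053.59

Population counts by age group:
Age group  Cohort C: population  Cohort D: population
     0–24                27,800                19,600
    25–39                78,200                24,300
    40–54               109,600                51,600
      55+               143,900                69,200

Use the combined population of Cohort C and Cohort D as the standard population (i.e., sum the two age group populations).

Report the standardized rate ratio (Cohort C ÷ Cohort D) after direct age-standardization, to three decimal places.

Combined standard total = 524,200; weights = 0.0904, 0.1955, 0.3075, 0.4065.
Cohort C: 0.0904×42.51 + 0.1955×214.34 + 0.3075×553.52 + 0.4065×1086.47 = 657.6479 per 100,000.
Cohort D: 0.0904×37.21 + 0.1955×242.93 + 0.3075×511.96 + 0.4065×1053.59 = 636.6121 per 100,000.
Ratio = 657.6479 ÷ 636.6121 = 1.03304.

1.033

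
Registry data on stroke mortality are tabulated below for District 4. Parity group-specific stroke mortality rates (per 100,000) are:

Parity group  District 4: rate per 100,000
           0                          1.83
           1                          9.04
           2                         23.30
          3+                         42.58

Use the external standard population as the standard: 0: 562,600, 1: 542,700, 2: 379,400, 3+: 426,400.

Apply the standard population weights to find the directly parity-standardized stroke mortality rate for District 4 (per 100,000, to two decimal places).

Standard total = 1,911,100; weights = 0.2944, 0.2840, 0.1985, 0.2231.
Standardized rate: 0.2944×1.83 + 0.2840×9.04 + 0.1985×23.30 + 0.2231×42.58 = 17.2318 per 100,000.

17.23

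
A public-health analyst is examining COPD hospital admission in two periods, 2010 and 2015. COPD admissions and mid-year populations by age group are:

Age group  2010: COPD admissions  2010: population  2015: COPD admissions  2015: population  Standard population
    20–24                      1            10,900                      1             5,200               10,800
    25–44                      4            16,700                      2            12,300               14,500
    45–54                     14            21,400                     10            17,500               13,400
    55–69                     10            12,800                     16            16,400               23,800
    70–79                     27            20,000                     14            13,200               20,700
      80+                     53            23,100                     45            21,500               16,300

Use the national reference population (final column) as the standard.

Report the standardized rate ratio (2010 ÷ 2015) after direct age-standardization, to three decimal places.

1.063

Age-specific rates per 10,000 for 2010: 0.92, 2.40, 6.54, 7.81, 13.50, 22.94.
For 2015: 1.92, 1.63, 5.71, 9.76, 10.61, 20.93.
Standard total = 99,500; weights = 0.1085, 0.1457, 0.1347, 0.2392, 0.2080, 0.1638.
2010: 0.1085×0.92 + 0.1457×2.40 + 0.1347×6.54 + 0.2392×7.81 + 0.2080×13.50 + 0.1638×22.94 = 9.7656 per 10,000.
2015: 0.1085×1.92 + 0.1457×1.63 + 0.1347×5.71 + 0.2392×9.76 + 0.2080×10.61 + 0.1638×20.93 = 9.1841 per 10,000.
Ratio = 9.7656 ÷ 9.1841 = 1.06331.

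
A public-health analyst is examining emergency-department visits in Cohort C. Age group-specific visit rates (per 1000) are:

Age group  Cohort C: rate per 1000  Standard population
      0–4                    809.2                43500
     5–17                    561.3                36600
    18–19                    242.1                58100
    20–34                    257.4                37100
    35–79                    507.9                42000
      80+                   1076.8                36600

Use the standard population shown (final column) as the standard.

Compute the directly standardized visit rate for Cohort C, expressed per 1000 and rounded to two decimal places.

Standard total = 253900; weights = 0.1713, 0.1442, 0.2288, 0.1461, 0.1654, 0.1442.
Standardized rate: 0.1713×809.2 + 0.1442×561.3 + 0.2288×242.1 + 0.1461×257.4 + 0.1654×507.9 + 0.1442×1076.8 = 551.8000 per 1000.

551.80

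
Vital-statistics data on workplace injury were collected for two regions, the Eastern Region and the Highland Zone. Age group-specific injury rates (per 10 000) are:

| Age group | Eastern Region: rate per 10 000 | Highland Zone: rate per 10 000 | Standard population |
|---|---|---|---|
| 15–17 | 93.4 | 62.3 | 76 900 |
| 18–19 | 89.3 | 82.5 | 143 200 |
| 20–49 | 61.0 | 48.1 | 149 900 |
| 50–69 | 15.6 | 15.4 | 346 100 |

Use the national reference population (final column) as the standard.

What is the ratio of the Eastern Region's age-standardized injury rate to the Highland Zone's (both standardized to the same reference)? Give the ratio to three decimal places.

1.184

Standard total = 716 100; weights = 0.1074, 0.2000, 0.2093, 0.4833.
The Eastern Region: 0.1074×93.4 + 0.2000×89.3 + 0.2093×61.0 + 0.4833×15.6 = 48.1962 per 10 000.
The Highland Zone: 0.1074×62.3 + 0.2000×82.5 + 0.2093×48.1 + 0.4833×15.4 = 40.6996 per 10 000.
Ratio = 48.1962 ÷ 40.6996 = 1.18419.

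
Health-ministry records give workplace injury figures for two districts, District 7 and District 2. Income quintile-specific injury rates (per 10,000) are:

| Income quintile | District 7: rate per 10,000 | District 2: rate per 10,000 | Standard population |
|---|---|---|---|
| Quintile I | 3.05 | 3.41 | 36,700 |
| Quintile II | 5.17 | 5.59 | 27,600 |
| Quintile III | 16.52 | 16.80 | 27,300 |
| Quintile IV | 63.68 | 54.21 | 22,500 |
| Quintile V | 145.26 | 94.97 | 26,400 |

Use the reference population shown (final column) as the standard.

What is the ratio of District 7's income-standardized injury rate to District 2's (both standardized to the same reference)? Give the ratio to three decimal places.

1.338

Standard total = 140,500; weights = 0.2612, 0.1964, 0.1943, 0.1601, 0.1879.
District 7: 0.2612×3.05 + 0.1964×5.17 + 0.1943×16.52 + 0.1601×63.68 + 0.1879×145.26 = 42.5145 per 10,000.
District 2: 0.2612×3.41 + 0.1964×5.59 + 0.1943×16.80 + 0.1601×54.21 + 0.1879×94.97 = 31.7794 per 10,000.
Ratio = 42.5145 ÷ 31.7794 = 1.33780.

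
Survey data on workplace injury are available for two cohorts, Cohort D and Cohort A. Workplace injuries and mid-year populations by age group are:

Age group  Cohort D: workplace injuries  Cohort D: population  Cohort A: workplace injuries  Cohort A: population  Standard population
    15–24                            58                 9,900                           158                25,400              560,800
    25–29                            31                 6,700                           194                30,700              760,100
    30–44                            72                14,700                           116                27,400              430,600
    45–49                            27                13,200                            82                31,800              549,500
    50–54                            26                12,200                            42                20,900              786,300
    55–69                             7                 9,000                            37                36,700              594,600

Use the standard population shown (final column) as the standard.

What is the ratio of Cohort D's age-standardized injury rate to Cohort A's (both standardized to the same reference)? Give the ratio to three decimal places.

Age-specific rates per 10,000 for Cohort D: 58.59, 46.27, 48.98, 20.45, 21.31, 7.78.
For Cohort A: 62.20, 63.19, 42.34, 25.79, 20.10, 10.08.
Standard total = 3,681,900; weights = 0.1523, 0.2064, 0.1170, 0.1492, 0.2136, 0.1615.
Cohort D: 0.1523×58.59 + 0.2064×46.27 + 0.1170×48.98 + 0.1492×20.45 + 0.2136×21.31 + 0.1615×7.78 = 33.0634 per 10,000.
Cohort A: 0.1523×62.20 + 0.2064×63.19 + 0.1170×42.34 + 0.1492×25.79 + 0.2136×20.10 + 0.1615×10.08 = 37.2394 per 10,000.
Ratio = 33.0634 ÷ 37.2394 = 0.88786.

0.888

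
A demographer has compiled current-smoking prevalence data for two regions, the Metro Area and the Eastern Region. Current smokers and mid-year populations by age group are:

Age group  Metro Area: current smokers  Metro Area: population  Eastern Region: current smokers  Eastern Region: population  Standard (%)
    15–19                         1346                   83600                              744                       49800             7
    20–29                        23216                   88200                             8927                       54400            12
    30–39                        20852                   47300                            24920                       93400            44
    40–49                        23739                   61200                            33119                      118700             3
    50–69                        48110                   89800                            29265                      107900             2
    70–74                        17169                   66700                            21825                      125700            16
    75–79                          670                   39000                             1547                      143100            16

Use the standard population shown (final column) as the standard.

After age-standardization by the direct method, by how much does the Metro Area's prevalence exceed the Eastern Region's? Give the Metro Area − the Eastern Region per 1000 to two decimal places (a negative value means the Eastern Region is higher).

Age-specific rates per 1000 for the Metro Area: 16.100, 263.220, 440.846, 387.892, 535.746, 257.406, 17.179.
For the Eastern Region: 14.940, 164.099, 266.809, 279.014, 271.223, 173.628, 10.811.
Standard weights: 0.07, 0.12, 0.44, 0.03, 0.02, 0.16, 0.16.
The Metro Area: 0.0700×16.100 + 0.1200×263.220 + 0.4400×440.846 + 0.0300×387.892 + 0.0200×535.746 + 0.1600×257.406 + 0.1600×17.179 = 292.9709 per 1000.
The Eastern Region: 0.0700×14.940 + 0.1200×164.099 + 0.4400×266.809 + 0.0300×279.014 + 0.0200×271.223 + 0.1600×173.628 + 0.1600×10.811 = 181.4389 per 1000.
Difference = 292.9709 − 181.4389 = 111.5321.

111.53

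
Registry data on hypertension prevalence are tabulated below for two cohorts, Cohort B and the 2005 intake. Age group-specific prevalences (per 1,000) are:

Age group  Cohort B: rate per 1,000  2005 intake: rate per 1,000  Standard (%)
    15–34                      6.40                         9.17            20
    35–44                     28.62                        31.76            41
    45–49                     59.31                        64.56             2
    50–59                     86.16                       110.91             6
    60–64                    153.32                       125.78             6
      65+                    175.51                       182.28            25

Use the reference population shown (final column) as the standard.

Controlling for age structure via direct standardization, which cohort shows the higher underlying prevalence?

2005 intake

Standard weights: 0.20, 0.41, 0.02, 0.06, 0.06, 0.25.
Cohort B: 0.2000×6.40 + 0.4100×28.62 + 0.0200×59.31 + 0.0600×86.16 + 0.0600×153.32 + 0.2500×175.51 = 72.4467 per 1,000.
The 2005 intake: 0.2000×9.17 + 0.4100×31.76 + 0.0200×64.56 + 0.0600×110.91 + 0.0600×125.78 + 0.2500×182.28 = 75.9182 per 1,000.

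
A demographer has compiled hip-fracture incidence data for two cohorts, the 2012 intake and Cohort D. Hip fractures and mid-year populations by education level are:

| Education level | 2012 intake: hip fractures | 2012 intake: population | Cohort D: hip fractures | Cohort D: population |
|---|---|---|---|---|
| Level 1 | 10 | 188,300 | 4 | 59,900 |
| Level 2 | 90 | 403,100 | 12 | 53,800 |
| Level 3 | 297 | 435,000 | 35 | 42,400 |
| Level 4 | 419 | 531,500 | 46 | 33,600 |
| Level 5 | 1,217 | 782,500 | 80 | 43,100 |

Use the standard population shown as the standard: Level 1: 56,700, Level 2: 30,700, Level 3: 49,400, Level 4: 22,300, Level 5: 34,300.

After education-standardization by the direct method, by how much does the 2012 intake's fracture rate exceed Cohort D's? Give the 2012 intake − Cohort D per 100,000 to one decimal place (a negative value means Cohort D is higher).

-16.1

Education-specific rates per 100,000 for the 2012 intake: 5.31, 22.33, 68.28, 78.83, 155.53.
For Cohort D: 6.68, 22.30, 82.55, 136.90, 185.61.
Standard total = 193,400; weights = 0.2932, 0.1587, 0.2554, 0.1153, 0.1774.
The 2012 intake: 0.2932×5.31 + 0.1587×22.33 + 0.2554×68.28 + 0.1153×78.83 + 0.1774×155.53 = 59.2138 per 100,000.
Cohort D: 0.2932×6.68 + 0.1587×22.30 + 0.2554×82.55 + 0.1153×136.90 + 0.1774×185.61 = 75.2884 per 100,000.
Difference = 59.2138 − 75.2884 = -16.0746.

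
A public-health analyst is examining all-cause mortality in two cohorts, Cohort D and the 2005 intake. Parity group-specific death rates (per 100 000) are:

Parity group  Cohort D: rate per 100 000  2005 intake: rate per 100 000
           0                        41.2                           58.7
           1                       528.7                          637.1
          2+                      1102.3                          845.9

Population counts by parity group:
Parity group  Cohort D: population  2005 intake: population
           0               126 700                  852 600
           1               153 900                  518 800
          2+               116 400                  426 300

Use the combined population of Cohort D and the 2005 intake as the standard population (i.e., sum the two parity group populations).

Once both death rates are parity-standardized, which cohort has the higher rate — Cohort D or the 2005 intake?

Cohort D

Combined standard total = 2 194 700; weights = 0.4462, 0.3065, 0.2473.
Cohort D: 0.4462×41.2 + 0.3065×528.7 + 0.2473×1102.3 = 453.0104 per 100 000.
The 2005 intake: 0.4462×58.7 + 0.3065×637.1 + 0.2473×845.9 = 430.6429 per 100 000.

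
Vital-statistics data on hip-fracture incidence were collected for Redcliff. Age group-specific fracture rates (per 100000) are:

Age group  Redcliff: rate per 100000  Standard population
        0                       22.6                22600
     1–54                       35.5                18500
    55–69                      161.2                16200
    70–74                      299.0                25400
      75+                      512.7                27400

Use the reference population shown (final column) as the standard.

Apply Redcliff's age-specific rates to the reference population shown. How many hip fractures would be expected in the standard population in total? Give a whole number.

Expected hip fractures = Σ (standard pop × age-specific rate ÷ 100000)
= 22600×22.6/100000 + 18500×35.5/100000 + 16200×161.2/100000 + 25400×299.0/100000 + 27400×512.7/100000
= 5.11 + 6.57 + 26.11 + 75.95 + 140.48 = 254.22.

254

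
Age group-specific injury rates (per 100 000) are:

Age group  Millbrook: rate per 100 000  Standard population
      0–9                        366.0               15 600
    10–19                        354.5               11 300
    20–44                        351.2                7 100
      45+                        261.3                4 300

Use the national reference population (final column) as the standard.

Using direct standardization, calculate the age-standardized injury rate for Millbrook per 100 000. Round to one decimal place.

Standard total = 38 300; weights = 0.4073, 0.2950, 0.1854, 0.1123.
Standardized rate: 0.4073×366.0 + 0.2950×354.5 + 0.1854×351.2 + 0.1123×261.3 = 348.1086 per 100 000.

348.1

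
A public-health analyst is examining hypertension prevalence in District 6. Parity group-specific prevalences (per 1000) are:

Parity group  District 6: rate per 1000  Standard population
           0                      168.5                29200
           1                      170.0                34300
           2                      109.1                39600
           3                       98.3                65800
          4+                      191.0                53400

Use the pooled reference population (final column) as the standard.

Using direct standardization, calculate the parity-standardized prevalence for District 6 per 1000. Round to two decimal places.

Standard total = 222300; weights = 0.1314, 0.1543, 0.1781, 0.2960, 0.2402.
Standardized rate: 0.1314×168.5 + 0.1543×170.0 + 0.1781×109.1 + 0.2960×98.3 + 0.2402×191.0 = 142.7760 per 1000.

142.78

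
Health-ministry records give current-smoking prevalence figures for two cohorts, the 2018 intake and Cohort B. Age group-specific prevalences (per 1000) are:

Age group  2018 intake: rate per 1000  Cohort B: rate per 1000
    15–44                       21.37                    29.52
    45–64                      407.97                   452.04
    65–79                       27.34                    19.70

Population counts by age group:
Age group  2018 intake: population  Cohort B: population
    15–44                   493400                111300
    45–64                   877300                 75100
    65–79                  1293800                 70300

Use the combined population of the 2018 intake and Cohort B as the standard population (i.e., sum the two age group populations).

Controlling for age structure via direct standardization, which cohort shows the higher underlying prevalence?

Combined standard total = 2921200; weights = 0.2070, 0.3260, 0.4670.
The 2018 intake: 0.2070×21.37 + 0.3260×407.97 + 0.4670×27.34 = 150.2011 per 1000.
Cohort B: 0.2070×29.52 + 0.3260×452.04 + 0.4670×19.70 = 162.6888 per 1000.
The crude rates (151.56 vs 150.44) would put the 2018 intake higher, but that reflects its age composition; once standardized to a common age structure, Cohort B has the higher underlying rate.

Cohort B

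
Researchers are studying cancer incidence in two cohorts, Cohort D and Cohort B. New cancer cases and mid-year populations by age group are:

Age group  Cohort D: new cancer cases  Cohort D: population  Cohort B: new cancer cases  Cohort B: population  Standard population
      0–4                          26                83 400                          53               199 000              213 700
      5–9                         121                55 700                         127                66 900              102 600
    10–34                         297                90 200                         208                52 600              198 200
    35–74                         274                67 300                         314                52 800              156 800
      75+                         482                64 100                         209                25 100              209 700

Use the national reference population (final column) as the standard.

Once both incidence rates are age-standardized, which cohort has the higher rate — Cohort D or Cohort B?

Cohort B

Age-specific rates per 100 000 for Cohort D: 31.18, 217.24, 329.27, 407.13, 751.95.
For Cohort B: 26.63, 189.84, 395.44, 594.70, 832.67.
Standard total = 881 000; weights = 0.2426, 0.1165, 0.2250, 0.1780, 0.2380.
Cohort D: 0.2426×31.18 + 0.1165×217.24 + 0.2250×329.27 + 0.1780×407.13 + 0.2380×751.95 = 358.3810 per 100 000.
Cohort B: 0.2426×26.63 + 0.1165×189.84 + 0.2250×395.44 + 0.1780×594.70 + 0.2380×832.67 = 421.5704 per 100 000.
The crude rates (332.69 vs 229.82) would put Cohort D higher, but that reflects its age composition; once standardized to a common age structure, Cohort B has the higher underlying rate.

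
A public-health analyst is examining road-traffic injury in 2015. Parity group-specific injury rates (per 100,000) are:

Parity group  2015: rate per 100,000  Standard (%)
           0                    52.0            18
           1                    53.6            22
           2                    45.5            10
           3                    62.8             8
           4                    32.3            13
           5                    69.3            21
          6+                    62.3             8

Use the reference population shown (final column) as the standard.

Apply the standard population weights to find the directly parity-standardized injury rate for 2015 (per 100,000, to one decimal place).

Standard weights: 0.18, 0.22, 0.10, 0.08, 0.13, 0.21, 0.08.
Standardized rate: 0.1800×52.0 + 0.2200×53.6 + 0.1000×45.5 + 0.0800×62.8 + 0.1300×32.3 + 0.2100×69.3 + 0.0800×62.3 = 54.4620 per 100,000.

54.5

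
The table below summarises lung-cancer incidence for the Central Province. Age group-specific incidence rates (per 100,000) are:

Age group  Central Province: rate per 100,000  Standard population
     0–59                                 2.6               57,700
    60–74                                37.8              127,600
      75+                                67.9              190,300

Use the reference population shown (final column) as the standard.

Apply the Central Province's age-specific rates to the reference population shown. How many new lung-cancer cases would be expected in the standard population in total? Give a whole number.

Expected new lung-cancer cases = Σ (standard pop × age-specific rate ÷ 100,000)
= 57,700×2.6/100,000 + 127,600×37.8/100,000 + 190,300×67.9/100,000
= 1.50 + 48.23 + 129.21 = 178.95.

179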